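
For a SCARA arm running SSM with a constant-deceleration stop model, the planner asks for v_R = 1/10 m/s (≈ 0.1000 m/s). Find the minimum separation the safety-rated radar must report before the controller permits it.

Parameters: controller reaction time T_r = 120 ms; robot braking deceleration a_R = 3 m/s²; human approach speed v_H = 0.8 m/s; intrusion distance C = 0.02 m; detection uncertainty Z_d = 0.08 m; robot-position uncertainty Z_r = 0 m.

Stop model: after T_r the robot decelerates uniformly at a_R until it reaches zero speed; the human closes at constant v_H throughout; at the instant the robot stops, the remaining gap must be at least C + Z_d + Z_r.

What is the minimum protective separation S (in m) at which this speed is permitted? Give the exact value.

braking lasts T_s = (1/10)/3 = 0.0333 s
robot covers v_R·T_r = 0.1000·0.1200 = 0.0120 m before braking
braking distance = 0.1000²/(2·3.0000) = 0.0017 m
human over T_r+T_s: 0.8000·(0.1200+0.0333) = 0.1227 m
margins: 0.0200+0.0800+0.0000 = 0.1000 m
S_min ≈ 0.0120+0.0017+0.1227+0.1000  ⇒  S_min = 709/3000 m

S_min = 709/3000 m = 0.2363 m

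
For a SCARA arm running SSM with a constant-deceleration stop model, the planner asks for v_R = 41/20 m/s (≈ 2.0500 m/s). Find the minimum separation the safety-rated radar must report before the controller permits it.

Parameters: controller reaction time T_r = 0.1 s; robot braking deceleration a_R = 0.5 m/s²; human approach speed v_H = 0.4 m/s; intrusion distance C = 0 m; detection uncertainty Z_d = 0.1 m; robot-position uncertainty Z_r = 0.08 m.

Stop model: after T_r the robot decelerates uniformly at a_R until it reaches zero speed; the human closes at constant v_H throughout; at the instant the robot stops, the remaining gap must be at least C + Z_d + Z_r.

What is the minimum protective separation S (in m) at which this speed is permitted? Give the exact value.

braking lasts T_s = (41/20)/(1/2) = 4.1000 s
robot in T_r: 2.0500·0.1000 = 0.2050 m
robot covers 2.0500·4.1000 − ½·0.5000·4.1000² = 4.2025 m while stopping
person approaches 0.4000·(0.1000+4.1000) = 1.6800 m
C+Z_d+Z_r = 0.0000+0.1000+0.0800 = 0.1800 m
S_min ≈ 0.2050+4.2025+1.6800+0.1800  ⇒  S_min = 2507/400 m

S_min = 2507/400 m = 6.2675 m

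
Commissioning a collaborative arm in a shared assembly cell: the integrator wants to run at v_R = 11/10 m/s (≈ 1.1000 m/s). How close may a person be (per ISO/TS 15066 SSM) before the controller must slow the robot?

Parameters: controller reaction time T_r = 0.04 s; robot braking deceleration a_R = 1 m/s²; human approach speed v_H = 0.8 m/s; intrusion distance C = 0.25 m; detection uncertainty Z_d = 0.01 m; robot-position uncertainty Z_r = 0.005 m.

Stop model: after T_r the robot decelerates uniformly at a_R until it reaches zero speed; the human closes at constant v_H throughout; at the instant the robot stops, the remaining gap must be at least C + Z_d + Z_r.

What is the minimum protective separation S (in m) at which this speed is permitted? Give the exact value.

stop time T_s = (11/10)/1 = 1.1000 s
robot covers v_R·T_r = 1.1000·0.0400 = 0.0440 m before braking
braking distance = 1.1000²/(2·1.0000) = 0.6050 m
human closes 0.8000·1.1400 = 0.9120 m
residual clearance needed = 0.2500+0.0100+0.0050 = 0.2650 m
S_min ≈ 0.0440+0.6050+0.9120+0.2650  ⇒  S_min = 913/500 m

S_min = 913/500 m = 1.8260 m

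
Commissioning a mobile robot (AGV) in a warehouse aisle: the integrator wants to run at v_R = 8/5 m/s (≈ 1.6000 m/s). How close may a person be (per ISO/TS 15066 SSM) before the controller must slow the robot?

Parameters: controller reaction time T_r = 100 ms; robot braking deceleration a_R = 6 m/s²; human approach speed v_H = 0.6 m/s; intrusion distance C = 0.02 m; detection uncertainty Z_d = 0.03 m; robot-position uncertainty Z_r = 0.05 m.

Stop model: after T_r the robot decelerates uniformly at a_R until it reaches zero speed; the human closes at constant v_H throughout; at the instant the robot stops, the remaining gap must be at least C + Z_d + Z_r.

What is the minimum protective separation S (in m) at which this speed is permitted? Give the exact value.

S_min = 52/75 m = 0.6933 m

stop time T_s = (8/5)/6 = 0.2667 s
robot covers v_R·T_r = 1.6000·0.1000 = 0.1600 m before braking
robot under decel: 1.6000²/(2·6.0000) = 0.2133 m
human closes 0.6000·0.3667 = 0.2200 m
margins: 0.0200+0.0300+0.0500 = 0.1000 m
S_min ≈ 0.1600+0.2133+0.2200+0.1000  ⇒  S_min = 52/75 m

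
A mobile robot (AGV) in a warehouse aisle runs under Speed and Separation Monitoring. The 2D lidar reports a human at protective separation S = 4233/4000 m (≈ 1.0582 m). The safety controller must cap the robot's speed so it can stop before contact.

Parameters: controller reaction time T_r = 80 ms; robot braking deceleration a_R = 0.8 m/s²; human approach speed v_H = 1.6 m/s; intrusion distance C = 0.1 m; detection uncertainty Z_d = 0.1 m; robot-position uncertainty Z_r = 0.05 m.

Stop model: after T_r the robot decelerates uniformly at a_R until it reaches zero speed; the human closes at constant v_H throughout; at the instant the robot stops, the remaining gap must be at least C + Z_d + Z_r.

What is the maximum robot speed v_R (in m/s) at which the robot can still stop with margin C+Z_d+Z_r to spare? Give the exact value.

v_R_max = 3/10 m/s = 0.3000 m/s

quadratic (5/8)·v² + (52/25)·v + (-2721/4000) = 0
  disc = (52/25)² − 4·(5/8)·(-2721/4000) = 241081/40000 ; √disc = 491/200
  v_R = (−(52/25) + 491/200) / (2·(5/8)) = 3/10 m/s
check:
stop time T_s = (3/10)/(4/5) = 0.3750 s
robot covers v_R·T_r = 0.3000·0.0800 = 0.0240 m before braking
robot under decel: 0.3000²/(2·0.8000) = 0.0563 m
person approaches 1.6000·(0.0800+0.3750) = 0.7280 m
residual clearance needed = 0.1000+0.1000+0.0500 = 0.2500 m
sum ≈ 0.0240+0.0563+0.7280+0.2500 ≈ 1.0582 m = S ✓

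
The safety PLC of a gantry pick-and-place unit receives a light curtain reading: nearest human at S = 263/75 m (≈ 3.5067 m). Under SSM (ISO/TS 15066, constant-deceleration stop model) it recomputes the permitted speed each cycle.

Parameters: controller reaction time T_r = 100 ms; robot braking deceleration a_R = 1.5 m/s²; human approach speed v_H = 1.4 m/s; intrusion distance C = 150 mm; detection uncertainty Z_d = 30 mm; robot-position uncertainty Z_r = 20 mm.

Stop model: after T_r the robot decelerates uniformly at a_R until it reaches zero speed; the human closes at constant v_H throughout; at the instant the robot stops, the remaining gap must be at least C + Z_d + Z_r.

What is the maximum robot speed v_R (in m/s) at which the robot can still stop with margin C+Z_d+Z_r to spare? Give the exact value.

v_R_max = 19/10 m/s = 1.9000 m/s

at the boundary: (1/3)·v² + (31/30)·v + (-19/6) = 0
  disc = (31/30)² − 4·(1/3)·(-19/6) = 529/100 ; √disc = 23/10
  v_R = (−(31/30) + 23/10) / (2·(1/3)) = 19/10 m/s
check:
stop time T_s = (19/10)/(3/2) = 1.2667 s
reaction-phase robot travel = 1.9000·0.1000 = 0.1900 m
braking distance = 1.9000²/(2·1.5000) = 1.2033 m
human closes 1.4000·1.3667 = 1.9133 m
residual clearance needed = 0.1500+0.0300+0.0200 = 0.2000 m
sum ≈ 0.1900+1.2033+1.9133+0.2000 ≈ 3.5067 m = S ✓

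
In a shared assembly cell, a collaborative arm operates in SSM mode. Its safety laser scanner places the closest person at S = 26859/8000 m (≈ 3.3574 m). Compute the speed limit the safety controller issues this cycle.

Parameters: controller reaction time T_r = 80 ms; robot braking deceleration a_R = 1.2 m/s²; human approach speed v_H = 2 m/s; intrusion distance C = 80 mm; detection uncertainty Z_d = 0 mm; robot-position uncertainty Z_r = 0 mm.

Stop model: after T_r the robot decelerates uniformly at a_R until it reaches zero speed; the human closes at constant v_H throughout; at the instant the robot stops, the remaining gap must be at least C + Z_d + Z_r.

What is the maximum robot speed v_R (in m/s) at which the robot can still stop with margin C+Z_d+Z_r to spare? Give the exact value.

collect terms ⇒ (5/12)·v_R² + (131/75)·v_R + (-24939/8000) = 0
  disc = (131/75)² − 4·(5/12)·(-24939/8000) = 2968729/360000 ; √disc = 1723/600
  v_R = (−(131/75) + 1723/600) / (2·(5/12)) = 27/20 m/s
check:
braking lasts T_s = (27/20)/(6/5) = 1.1250 s
reaction-phase robot travel = 1.3500·0.0800 = 0.1080 m
braking distance = 1.3500²/(2·1.2000) = 0.7594 m
person approaches 2.0000·(0.0800+1.1250) = 2.4100 m
C+Z_d+Z_r = 0.0800+0.0000+0.0000 = 0.0800 m
sum ≈ 0.1080+0.7594+2.4100+0.0800 ≈ 3.3574 m = S ✓

v_R_max = 27/20 m/s = 1.3500 m/s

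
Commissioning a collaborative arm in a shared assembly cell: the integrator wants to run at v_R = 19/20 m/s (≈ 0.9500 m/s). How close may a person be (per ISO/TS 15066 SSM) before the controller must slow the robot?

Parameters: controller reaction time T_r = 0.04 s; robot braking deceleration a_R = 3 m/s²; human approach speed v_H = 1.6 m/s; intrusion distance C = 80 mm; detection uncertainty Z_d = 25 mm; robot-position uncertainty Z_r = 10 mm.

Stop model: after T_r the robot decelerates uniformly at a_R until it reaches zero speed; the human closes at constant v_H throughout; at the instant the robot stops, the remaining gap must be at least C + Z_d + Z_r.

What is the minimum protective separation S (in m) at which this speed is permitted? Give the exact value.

braking lasts T_s = (19/20)/3 = 0.3167 s
robot covers v_R·T_r = 0.9500·0.0400 = 0.0380 m before braking
robot covers 0.9500·0.3167 − ½·3.0000·0.3167² = 0.1504 m while stopping
human closes 1.6000·0.3567 = 0.5707 m
residual clearance needed = 0.0800+0.0250+0.0100 = 0.1150 m
S_min ≈ 0.0380+0.1504+0.5707+0.1150  ⇒  S_min = 10489/12000 m

S_min = 10489/12000 m = 0.8741 m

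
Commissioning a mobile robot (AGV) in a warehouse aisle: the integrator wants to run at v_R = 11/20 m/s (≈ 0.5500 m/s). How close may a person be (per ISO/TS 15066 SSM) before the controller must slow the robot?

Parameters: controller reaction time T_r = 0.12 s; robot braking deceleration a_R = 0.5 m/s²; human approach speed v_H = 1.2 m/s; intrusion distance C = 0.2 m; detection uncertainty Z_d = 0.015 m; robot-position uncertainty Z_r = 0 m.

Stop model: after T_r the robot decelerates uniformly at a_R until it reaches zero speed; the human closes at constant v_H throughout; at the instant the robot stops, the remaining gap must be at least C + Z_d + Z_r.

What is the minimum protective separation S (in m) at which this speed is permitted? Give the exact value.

braking lasts T_s = (11/20)/(1/2) = 1.1000 s
reaction-phase robot travel = 0.5500·0.1200 = 0.0660 m
braking distance = 0.5500²/(2·0.5000) = 0.3025 m
human over T_r+T_s: 1.2000·(0.1200+1.1000) = 1.4640 m
margins: 0.2000+0.0150+0.0000 = 0.2150 m
S_min ≈ 0.0660+0.3025+1.4640+0.2150  ⇒  S_min = 819/400 m

S_min = 819/400 m = 2.0475 m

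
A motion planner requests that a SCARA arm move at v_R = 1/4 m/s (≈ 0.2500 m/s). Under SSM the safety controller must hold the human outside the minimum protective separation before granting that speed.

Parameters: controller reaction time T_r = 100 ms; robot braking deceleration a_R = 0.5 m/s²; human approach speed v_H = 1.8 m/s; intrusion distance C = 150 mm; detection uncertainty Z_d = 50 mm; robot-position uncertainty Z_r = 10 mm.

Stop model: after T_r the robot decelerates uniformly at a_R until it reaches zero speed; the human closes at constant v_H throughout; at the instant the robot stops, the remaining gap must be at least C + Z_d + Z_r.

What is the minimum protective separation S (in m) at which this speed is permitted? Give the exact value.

braking lasts T_s = (1/4)/(1/2) = 0.5000 s
reaction-phase robot travel = 0.2500·0.1000 = 0.0250 m
robot covers 0.2500·0.5000 − ½·0.5000·0.5000² = 0.0625 m while stopping
human closes 1.8000·0.6000 = 1.0800 m
margins: 0.1500+0.0500+0.0100 = 0.2100 m
S_min ≈ 0.0250+0.0625+1.0800+0.2100  ⇒  S_min = 551/400 m

S_min = 551/400 m = 1.3775 m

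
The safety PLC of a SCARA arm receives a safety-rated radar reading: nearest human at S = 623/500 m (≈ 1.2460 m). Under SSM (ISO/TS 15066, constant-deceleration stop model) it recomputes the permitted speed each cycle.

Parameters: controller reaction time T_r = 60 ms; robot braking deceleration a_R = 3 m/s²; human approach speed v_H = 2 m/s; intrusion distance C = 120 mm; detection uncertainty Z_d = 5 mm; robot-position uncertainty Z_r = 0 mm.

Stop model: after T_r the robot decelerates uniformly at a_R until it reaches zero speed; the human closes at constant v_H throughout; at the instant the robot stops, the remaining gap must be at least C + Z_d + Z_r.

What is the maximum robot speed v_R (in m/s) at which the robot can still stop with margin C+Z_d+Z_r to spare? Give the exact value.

v_R_max = 11/10 m/s = 1.1000 m/s

at the boundary: (1/6)·v² + (109/150)·v + (-1001/1000) = 0
  disc = (109/150)² − 4·(1/6)·(-1001/1000) = 6724/5625 ; √disc = 82/75
  v_R = (−(109/150) + 82/75) / (2·(1/6)) = 11/10 m/s
check:
braking lasts T_s = (11/10)/3 = 0.3667 s
robot in T_r: 1.1000·0.0600 = 0.0660 m
robot under decel: 1.1000²/(2·3.0000) = 0.2017 m
person approaches 2.0000·(0.0600+0.3667) = 0.8533 m
margins: 0.1200+0.0050+0.0000 = 0.1250 m
sum ≈ 0.0660+0.2017+0.8533+0.1250 ≈ 1.2460 m = S ✓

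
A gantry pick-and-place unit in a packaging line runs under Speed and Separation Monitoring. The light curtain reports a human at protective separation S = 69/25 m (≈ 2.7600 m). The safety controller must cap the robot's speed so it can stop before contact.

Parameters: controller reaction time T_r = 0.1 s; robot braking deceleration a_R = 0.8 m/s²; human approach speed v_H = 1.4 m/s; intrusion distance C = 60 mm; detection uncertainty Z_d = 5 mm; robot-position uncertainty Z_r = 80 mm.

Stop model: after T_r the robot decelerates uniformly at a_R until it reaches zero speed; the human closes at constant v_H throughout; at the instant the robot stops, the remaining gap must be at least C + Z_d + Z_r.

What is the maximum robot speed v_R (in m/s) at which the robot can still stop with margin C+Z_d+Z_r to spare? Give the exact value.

at the boundary: (5/8)·v² + (37/20)·v + (-99/40) = 0
  disc = (37/20)² − 4·(5/8)·(-99/40) = 961/100 ; √disc = 31/10
  v_R = (−(37/20) + 31/10) / (2·(5/8)) = 1 m/s
check:
braking lasts T_s = 1/(4/5) = 1.2500 s
robot covers v_R·T_r = 1.0000·0.1000 = 0.1000 m before braking
braking distance = 1.0000²/(2·0.8000) = 0.6250 m
person approaches 1.4000·(0.1000+1.2500) = 1.8900 m
margins: 0.0600+0.0050+0.0800 = 0.1450 m
sum ≈ 0.1000+0.6250+1.8900+0.1450 ≈ 2.7600 m = S ✓

v_R_max = 1 m/s = 1.0000 m/s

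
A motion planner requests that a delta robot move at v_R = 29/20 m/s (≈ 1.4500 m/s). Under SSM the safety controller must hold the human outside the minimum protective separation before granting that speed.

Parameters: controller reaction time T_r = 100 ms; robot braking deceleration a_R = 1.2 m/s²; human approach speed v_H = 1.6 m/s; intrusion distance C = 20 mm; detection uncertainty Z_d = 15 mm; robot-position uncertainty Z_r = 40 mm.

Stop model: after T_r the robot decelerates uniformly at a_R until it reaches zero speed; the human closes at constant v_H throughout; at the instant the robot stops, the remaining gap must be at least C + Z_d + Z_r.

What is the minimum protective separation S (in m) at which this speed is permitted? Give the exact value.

stop time T_s = (29/20)/(6/5) = 1.2083 s
robot covers v_R·T_r = 1.4500·0.1000 = 0.1450 m before braking
robot under decel: 1.4500²/(2·1.2000) = 0.8760 m
person approaches 1.6000·(0.1000+1.2083) = 2.0933 m
margins: 0.0200+0.0150+0.0400 = 0.0750 m
S_min ≈ 0.1450+0.8760+2.0933+0.0750  ⇒  S_min = 5103/1600 m

S_min = 5103/1600 m = 3.1894 m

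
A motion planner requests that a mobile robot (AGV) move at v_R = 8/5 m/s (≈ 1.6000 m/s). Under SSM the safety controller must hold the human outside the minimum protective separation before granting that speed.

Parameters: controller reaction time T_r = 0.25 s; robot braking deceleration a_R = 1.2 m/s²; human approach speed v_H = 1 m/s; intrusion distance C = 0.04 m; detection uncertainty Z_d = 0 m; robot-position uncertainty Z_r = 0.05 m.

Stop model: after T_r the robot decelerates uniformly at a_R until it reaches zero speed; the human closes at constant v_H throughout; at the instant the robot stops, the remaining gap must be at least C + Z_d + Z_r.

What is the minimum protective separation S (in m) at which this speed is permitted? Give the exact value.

braking lasts T_s = (8/5)/(6/5) = 1.3333 s
robot in T_r: 1.6000·0.2500 = 0.4000 m
robot covers 1.6000·1.3333 − ½·1.2000·1.3333² = 1.0667 m while stopping
human closes 1.0000·1.5833 = 1.5833 m
margins: 0.0400+0.0000+0.0500 = 0.0900 m
S_min ≈ 0.4000+1.0667+1.5833+0.0900  ⇒  S_min = 157/50 m

S_min = 157/50 m = 3.1400 m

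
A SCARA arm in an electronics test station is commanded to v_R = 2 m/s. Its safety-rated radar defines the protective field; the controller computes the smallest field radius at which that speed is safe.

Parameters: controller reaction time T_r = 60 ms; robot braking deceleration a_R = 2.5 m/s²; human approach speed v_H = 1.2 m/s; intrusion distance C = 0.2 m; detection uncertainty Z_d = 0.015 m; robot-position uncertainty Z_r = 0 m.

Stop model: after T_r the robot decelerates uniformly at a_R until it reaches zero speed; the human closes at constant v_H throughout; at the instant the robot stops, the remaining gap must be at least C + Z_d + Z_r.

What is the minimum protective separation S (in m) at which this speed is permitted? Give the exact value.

braking lasts T_s = 2/(5/2) = 0.8000 s
reaction-phase robot travel = 2.0000·0.0600 = 0.1200 m
robot covers 2.0000·0.8000 − ½·2.5000·0.8000² = 0.8000 m while stopping
person approaches 1.2000·(0.0600+0.8000) = 1.0320 m
C+Z_d+Z_r = 0.2000+0.0150+0.0000 = 0.2150 m
S_min ≈ 0.1200+0.8000+1.0320+0.2150  ⇒  S_min = 2167/1000 m

S_min = 2167/1000 m = 2.1670 m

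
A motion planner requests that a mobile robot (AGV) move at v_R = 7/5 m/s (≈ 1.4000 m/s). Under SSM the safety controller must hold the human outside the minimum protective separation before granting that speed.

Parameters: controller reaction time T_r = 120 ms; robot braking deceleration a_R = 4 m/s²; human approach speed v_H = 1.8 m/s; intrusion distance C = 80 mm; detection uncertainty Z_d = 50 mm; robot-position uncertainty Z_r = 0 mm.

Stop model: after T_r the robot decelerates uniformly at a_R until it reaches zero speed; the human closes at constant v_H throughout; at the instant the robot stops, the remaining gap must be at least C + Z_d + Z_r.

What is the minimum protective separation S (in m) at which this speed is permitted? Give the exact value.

braking lasts T_s = (7/5)/4 = 0.3500 s
robot in T_r: 1.4000·0.1200 = 0.1680 m
robot covers 1.4000·0.3500 − ½·4.0000·0.3500² = 0.2450 m while stopping
person approaches 1.8000·(0.1200+0.3500) = 0.8460 m
margins: 0.0800+0.0500+0.0000 = 0.1300 m
S_min ≈ 0.1680+0.2450+0.8460+0.1300  ⇒  S_min = 1389/1000 m

S_min = 1389/1000 m = 1.3890 m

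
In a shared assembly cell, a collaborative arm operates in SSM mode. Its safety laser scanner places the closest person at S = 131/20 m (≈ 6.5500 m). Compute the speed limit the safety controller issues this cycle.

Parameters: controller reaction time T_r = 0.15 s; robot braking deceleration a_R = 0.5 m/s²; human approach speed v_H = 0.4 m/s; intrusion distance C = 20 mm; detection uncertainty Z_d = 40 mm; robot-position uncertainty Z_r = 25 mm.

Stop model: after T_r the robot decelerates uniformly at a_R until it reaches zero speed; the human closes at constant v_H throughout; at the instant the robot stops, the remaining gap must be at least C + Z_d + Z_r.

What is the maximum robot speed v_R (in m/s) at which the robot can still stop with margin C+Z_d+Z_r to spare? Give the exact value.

v_R_max = 21/10 m/s = 2.1000 m/s

collect terms ⇒ (1)·v_R² + (19/20)·v_R + (-1281/200) = 0
  disc = (19/20)² − 4·(1)·(-1281/200) = 10609/400 ; √disc = 103/20
  v_R = (−(19/20) + 103/20) / (2·(1)) = 21/10 m/s
check:
braking lasts T_s = (21/10)/(1/2) = 4.2000 s
robot covers v_R·T_r = 2.1000·0.1500 = 0.3150 m before braking
robot under decel: 2.1000²/(2·0.5000) = 4.4100 m
human closes 0.4000·4.3500 = 1.7400 m
margins: 0.0200+0.0400+0.0250 = 0.0850 m
sum ≈ 0.3150+4.4100+1.7400+0.0850 ≈ 6.5500 m = S ✓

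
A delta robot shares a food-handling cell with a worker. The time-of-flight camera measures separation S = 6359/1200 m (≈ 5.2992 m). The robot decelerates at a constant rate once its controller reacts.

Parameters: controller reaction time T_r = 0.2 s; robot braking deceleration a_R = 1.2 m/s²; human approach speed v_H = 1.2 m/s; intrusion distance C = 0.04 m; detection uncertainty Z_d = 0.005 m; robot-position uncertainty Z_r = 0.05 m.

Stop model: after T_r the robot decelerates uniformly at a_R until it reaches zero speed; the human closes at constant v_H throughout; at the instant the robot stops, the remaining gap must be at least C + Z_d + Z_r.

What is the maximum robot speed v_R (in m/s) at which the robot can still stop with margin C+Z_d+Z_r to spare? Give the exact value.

collect terms ⇒ (5/12)·v_R² + (6/5)·v_R + (-5957/1200) = 0
  disc = (6/5)² − 4·(5/12)·(-5957/1200) = 34969/3600 ; √disc = 187/60
  v_R = (−(6/5) + 187/60) / (2·(5/12)) = 23/10 m/s
check:
stop time T_s = (23/10)/(6/5) = 1.9167 s
robot covers v_R·T_r = 2.3000·0.2000 = 0.4600 m before braking
robot under decel: 2.3000²/(2·1.2000) = 2.2042 m
human over T_r+T_s: 1.2000·(0.2000+1.9167) = 2.5400 m
C+Z_d+Z_r = 0.0400+0.0050+0.0500 = 0.0950 m
sum ≈ 0.4600+2.2042+2.5400+0.0950 ≈ 5.2992 m = S ✓

v_R_max = 23/10 m/s = 2.3000 m/s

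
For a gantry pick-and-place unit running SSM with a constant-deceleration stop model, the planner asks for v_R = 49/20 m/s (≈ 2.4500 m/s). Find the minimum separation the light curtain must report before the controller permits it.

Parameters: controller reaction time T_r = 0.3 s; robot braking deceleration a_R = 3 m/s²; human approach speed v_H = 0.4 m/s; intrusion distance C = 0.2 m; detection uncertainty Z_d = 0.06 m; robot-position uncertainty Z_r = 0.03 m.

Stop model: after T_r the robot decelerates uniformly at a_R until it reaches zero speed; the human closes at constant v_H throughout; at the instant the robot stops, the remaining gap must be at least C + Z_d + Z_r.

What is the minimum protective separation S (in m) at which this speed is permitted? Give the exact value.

braking lasts T_s = (49/20)/3 = 0.8167 s
robot in T_r: 2.4500·0.3000 = 0.7350 m
robot covers 2.4500·0.8167 − ½·3.0000·0.8167² = 1.0004 m while stopping
person approaches 0.4000·(0.3000+0.8167) = 0.4467 m
margins: 0.2000+0.0600+0.0300 = 0.2900 m
S_min ≈ 0.7350+1.0004+0.4467+0.2900  ⇒  S_min = 5933/2400 m

S_min = 5933/2400 m = 2.4721 m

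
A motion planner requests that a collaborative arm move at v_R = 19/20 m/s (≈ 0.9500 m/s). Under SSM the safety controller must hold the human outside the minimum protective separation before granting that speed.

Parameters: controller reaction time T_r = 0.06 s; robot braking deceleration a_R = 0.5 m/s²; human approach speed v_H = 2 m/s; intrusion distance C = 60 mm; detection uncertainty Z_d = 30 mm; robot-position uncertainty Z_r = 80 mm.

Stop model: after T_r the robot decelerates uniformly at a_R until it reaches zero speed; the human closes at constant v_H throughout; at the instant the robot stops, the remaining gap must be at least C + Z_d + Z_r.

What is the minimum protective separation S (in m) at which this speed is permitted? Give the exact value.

S_min = 10099/2000 m = 5.0495 m

braking lasts T_s = (19/20)/(1/2) = 1.9000 s
robot in T_r: 0.9500·0.0600 = 0.0570 m
braking distance = 0.9500²/(2·0.5000) = 0.9025 m
human closes 2.0000·1.9600 = 3.9200 m
C+Z_d+Z_r = 0.0600+0.0300+0.0800 = 0.1700 m
S_min ≈ 0.0570+0.9025+3.9200+0.1700  ⇒  S_min = 10099/2000 m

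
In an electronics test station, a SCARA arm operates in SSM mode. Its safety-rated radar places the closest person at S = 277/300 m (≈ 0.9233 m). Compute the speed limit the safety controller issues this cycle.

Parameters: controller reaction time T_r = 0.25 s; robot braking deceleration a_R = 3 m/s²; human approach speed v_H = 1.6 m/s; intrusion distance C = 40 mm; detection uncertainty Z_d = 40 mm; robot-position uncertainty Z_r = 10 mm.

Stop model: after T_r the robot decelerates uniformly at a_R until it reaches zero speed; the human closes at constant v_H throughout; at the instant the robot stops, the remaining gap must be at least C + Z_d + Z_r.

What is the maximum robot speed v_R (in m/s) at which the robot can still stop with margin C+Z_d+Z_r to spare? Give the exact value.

quadratic (1/6)·v² + (47/60)·v + (-13/30) = 0
  disc = (47/60)² − 4·(1/6)·(-13/30) = 361/400 ; √disc = 19/20
  v_R = (−(47/60) + 19/20) / (2·(1/6)) = 1/2 m/s
check:
braking lasts T_s = (1/2)/3 = 0.1667 s
robot covers v_R·T_r = 0.5000·0.2500 = 0.1250 m before braking
braking distance = 0.5000²/(2·3.0000) = 0.0417 m
human closes 1.6000·0.4167 = 0.6667 m
margins: 0.0400+0.0400+0.0100 = 0.0900 m
sum ≈ 0.1250+0.0417+0.6667+0.0900 ≈ 0.9233 m = S ✓

v_R_max = 1/2 m/s = 0.5000 m/s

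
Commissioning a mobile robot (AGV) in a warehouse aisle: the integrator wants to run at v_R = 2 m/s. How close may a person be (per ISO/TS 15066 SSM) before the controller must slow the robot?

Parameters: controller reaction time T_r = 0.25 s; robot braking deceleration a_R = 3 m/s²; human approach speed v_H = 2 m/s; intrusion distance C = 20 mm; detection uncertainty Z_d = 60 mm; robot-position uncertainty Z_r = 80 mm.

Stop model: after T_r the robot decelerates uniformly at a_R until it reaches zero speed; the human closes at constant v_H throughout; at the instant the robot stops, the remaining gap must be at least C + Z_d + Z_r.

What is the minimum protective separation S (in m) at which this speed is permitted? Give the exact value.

S_min = 79/25 m = 3.1600 m

braking lasts T_s = 2/3 = 0.6667 s
robot in T_r: 2.0000·0.2500 = 0.5000 m
robot under decel: 2.0000²/(2·3.0000) = 0.6667 m
human closes 2.0000·0.9167 = 1.8333 m
margins: 0.0200+0.0600+0.0800 = 0.1600 m
S_min ≈ 0.5000+0.6667+1.8333+0.1600  ⇒  S_min = 79/25 m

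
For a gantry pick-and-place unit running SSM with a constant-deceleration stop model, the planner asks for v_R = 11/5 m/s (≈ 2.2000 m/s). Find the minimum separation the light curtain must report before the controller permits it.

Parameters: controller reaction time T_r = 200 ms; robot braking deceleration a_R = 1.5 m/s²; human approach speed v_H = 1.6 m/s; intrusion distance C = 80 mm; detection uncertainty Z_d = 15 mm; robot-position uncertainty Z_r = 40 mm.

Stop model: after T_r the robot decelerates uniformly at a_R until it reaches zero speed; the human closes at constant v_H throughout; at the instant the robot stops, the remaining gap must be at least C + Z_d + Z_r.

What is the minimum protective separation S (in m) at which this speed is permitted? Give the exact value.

S_min = 971/200 m = 4.8550 m

T_s = v_R/a_R = (11/5)/(3/2) = 1.4667 s
reaction-phase robot travel = 2.2000·0.2000 = 0.4400 m
robot under decel: 2.2000²/(2·1.5000) = 1.6133 m
human closes 1.6000·1.6667 = 2.6667 m
C+Z_d+Z_r = 0.0800+0.0150+0.0400 = 0.1350 m
S_min ≈ 0.4400+1.6133+2.6667+0.1350  ⇒  S_min = 971/200 m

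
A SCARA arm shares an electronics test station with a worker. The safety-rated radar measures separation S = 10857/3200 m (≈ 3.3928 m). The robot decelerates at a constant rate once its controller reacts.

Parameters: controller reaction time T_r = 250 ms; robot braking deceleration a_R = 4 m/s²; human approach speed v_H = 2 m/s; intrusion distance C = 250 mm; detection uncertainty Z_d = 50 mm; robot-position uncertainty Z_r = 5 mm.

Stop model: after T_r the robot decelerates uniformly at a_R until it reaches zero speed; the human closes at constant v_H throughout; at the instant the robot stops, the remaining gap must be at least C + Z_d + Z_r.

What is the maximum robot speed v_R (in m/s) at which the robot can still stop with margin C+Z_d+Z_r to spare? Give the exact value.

v_R_max = 49/20 m/s = 2.4500 m/s

quadratic (1/8)·v² + (3/4)·v + (-8281/3200) = 0
  disc = (3/4)² − 4·(1/8)·(-8281/3200) = 11881/6400 ; √disc = 109/80
  v_R = (−(3/4) + 109/80) / (2·(1/8)) = 49/20 m/s
check:
stop time T_s = (49/20)/4 = 0.6125 s
reaction-phase robot travel = 2.4500·0.2500 = 0.6125 m
robot under decel: 2.4500²/(2·4.0000) = 0.7503 m
person approaches 2.0000·(0.2500+0.6125) = 1.7250 m
residual clearance needed = 0.2500+0.0500+0.0050 = 0.3050 m
sum ≈ 0.6125+0.7503+1.7250+0.3050 ≈ 3.3928 m = S ✓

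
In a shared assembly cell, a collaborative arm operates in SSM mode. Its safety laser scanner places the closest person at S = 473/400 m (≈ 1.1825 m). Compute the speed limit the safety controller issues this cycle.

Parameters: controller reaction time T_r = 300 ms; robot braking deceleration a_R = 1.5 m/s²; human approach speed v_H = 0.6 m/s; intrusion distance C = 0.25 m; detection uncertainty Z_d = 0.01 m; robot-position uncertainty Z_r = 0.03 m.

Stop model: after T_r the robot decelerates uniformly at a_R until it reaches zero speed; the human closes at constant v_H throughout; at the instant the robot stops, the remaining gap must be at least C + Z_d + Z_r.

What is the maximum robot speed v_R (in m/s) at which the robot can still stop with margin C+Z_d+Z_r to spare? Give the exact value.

collect terms ⇒ (1/3)·v_R² + (7/10)·v_R + (-57/80) = 0
  disc = (7/10)² − 4·(1/3)·(-57/80) = 36/25 ; √disc = 6/5
  v_R = (−(7/10) + 6/5) / (2·(1/3)) = 3/4 m/s
check:
stop time T_s = (3/4)/(3/2) = 0.5000 s
robot in T_r: 0.7500·0.3000 = 0.2250 m
braking distance = 0.7500²/(2·1.5000) = 0.1875 m
human closes 0.6000·0.8000 = 0.4800 m
residual clearance needed = 0.2500+0.0100+0.0300 = 0.2900 m
sum ≈ 0.2250+0.1875+0.4800+0.2900 ≈ 1.1825 m = S ✓

v_R_max = 3/4 m/s = 0.7500 m/s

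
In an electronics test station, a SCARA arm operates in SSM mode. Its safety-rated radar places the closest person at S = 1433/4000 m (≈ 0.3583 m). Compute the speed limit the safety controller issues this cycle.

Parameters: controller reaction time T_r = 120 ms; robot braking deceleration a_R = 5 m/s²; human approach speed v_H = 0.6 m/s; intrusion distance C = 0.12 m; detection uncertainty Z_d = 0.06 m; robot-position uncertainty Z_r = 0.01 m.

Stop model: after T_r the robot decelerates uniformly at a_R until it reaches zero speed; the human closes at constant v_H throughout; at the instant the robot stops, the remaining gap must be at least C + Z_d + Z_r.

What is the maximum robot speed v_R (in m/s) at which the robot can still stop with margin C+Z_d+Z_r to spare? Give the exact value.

collect terms ⇒ (1/10)·v_R² + (6/25)·v_R + (-77/800) = 0
  disc = (6/25)² − 4·(1/10)·(-77/800) = 961/10000 ; √disc = 31/100
  v_R = (−(6/25) + 31/100) / (2·(1/10)) = 7/20 m/s
check:
T_s = v_R/a_R = (7/20)/5 = 0.0700 s
reaction-phase robot travel = 0.3500·0.1200 = 0.0420 m
braking distance = 0.3500²/(2·5.0000) = 0.0123 m
human closes 0.6000·0.1900 = 0.1140 m
residual clearance needed = 0.1200+0.0600+0.0100 = 0.1900 m
sum ≈ 0.0420+0.0123+0.1140+0.1900 ≈ 0.3583 m = S ✓

v_R_max = 7/20 m/s = 0.3500 m/s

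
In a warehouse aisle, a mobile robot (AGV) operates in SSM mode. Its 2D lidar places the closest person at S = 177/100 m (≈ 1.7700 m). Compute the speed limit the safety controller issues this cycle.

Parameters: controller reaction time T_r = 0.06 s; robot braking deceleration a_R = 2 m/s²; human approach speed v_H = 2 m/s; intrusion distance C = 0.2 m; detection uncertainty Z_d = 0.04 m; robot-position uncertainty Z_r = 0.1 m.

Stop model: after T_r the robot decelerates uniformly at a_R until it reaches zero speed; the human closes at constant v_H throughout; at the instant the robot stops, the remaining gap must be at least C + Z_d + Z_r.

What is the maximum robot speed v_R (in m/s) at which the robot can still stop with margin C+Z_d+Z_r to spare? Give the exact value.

v_R_max = 1 m/s = 1.0000 m/s

collect terms ⇒ (1/4)·v_R² + (53/50)·v_R + (-131/100) = 0
  disc = (53/50)² − 4·(1/4)·(-131/100) = 1521/625 ; √disc = 39/25
  v_R = (−(53/50) + 39/25) / (2·(1/4)) = 1 m/s
check:
T_s = v_R/a_R = 1/2 = 0.5000 s
robot covers v_R·T_r = 1.0000·0.0600 = 0.0600 m before braking
robot under decel: 1.0000²/(2·2.0000) = 0.2500 m
person approaches 2.0000·(0.0600+0.5000) = 1.1200 m
C+Z_d+Z_r = 0.2000+0.0400+0.1000 = 0.3400 m
sum ≈ 0.0600+0.2500+1.1200+0.3400 ≈ 1.7700 m = S ✓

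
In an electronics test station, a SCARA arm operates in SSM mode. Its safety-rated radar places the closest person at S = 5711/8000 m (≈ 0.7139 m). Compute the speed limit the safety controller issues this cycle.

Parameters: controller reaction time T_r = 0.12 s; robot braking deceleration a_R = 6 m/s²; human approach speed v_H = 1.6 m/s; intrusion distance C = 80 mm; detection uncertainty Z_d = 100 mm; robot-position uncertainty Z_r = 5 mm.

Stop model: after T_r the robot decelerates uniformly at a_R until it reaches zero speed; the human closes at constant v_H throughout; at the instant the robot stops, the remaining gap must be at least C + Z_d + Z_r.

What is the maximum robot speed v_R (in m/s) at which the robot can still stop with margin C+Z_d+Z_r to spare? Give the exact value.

at the boundary: (1/12)·v² + (29/75)·v + (-539/1600) = 0
  disc = (29/75)² − 4·(1/12)·(-539/1600) = 94249/360000 ; √disc = 307/600
  v_R = (−(29/75) + 307/600) / (2·(1/12)) = 3/4 m/s
check:
T_s = v_R/a_R = (3/4)/6 = 0.1250 s
robot in T_r: 0.7500·0.1200 = 0.0900 m
robot under decel: 0.7500²/(2·6.0000) = 0.0469 m
human closes 1.6000·0.2450 = 0.3920 m
residual clearance needed = 0.0800+0.1000+0.0050 = 0.1850 m
sum ≈ 0.0900+0.0469+0.3920+0.1850 ≈ 0.7139 m = S ✓

v_R_max = 3/4 m/s = 0.7500 m/s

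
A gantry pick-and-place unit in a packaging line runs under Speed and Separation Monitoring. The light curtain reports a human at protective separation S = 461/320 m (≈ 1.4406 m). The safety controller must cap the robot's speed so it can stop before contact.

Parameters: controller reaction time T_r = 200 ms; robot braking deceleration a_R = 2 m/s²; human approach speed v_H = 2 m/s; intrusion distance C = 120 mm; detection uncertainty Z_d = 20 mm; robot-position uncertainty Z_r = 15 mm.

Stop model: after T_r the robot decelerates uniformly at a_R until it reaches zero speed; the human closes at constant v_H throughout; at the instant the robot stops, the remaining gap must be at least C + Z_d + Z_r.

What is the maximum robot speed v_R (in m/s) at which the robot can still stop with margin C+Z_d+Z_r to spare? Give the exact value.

collect terms ⇒ (1/4)·v_R² + (6/5)·v_R + (-1417/1600) = 0
  disc = (6/5)² − 4·(1/4)·(-1417/1600) = 3721/1600 ; √disc = 61/40
  v_R = (−(6/5) + 61/40) / (2·(1/4)) = 13/20 m/s
check:
stop time T_s = (13/20)/2 = 0.3250 s
robot covers v_R·T_r = 0.6500·0.2000 = 0.1300 m before braking
robot covers 0.6500·0.3250 − ½·2.0000·0.3250² = 0.1056 m while stopping
human closes 2.0000·0.5250 = 1.0500 m
C+Z_d+Z_r = 0.1200+0.0200+0.0150 = 0.1550 m
sum ≈ 0.1300+0.1056+1.0500+0.1550 ≈ 1.4406 m = S ✓

v_R_max = 13/20 m/s = 0.6500 m/s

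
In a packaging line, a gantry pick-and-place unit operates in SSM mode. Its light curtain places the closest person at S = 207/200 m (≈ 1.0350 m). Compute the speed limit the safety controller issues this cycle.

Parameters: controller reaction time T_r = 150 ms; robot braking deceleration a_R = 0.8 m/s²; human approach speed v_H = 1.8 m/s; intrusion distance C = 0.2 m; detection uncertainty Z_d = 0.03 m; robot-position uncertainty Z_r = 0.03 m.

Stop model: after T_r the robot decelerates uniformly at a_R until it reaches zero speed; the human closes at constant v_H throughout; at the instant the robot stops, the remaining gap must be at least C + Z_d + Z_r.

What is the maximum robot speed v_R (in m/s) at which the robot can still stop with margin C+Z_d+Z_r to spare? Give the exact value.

quadratic (5/8)·v² + (12/5)·v + (-101/200) = 0
  disc = (12/5)² − 4·(5/8)·(-101/200) = 2809/400 ; √disc = 53/20
  v_R = (−(12/5) + 53/20) / (2·(5/8)) = 1/5 m/s
check:
T_s = v_R/a_R = (1/5)/(4/5) = 0.2500 s
robot covers v_R·T_r = 0.2000·0.1500 = 0.0300 m before braking
robot covers 0.2000·0.2500 − ½·0.8000·0.2500² = 0.0250 m while stopping
human closes 1.8000·0.4000 = 0.7200 m
residual clearance needed = 0.2000+0.0300+0.0300 = 0.2600 m
sum ≈ 0.0300+0.0250+0.7200+0.2600 ≈ 1.0350 m = S ✓

v_R_max = 1/5 m/s = 0.2000 m/s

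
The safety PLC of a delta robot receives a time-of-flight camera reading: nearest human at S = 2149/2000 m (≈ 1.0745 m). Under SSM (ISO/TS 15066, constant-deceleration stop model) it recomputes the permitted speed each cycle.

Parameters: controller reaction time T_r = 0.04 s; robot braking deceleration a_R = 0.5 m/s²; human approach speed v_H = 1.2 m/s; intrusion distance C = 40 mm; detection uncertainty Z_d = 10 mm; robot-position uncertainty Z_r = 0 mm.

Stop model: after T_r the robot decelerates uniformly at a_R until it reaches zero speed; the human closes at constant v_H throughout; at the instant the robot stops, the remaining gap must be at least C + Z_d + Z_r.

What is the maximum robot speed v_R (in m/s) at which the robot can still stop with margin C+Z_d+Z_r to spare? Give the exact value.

v_R_max = 7/20 m/s = 0.3500 m/s

at the boundary: (1)·v² + (61/25)·v + (-1953/2000) = 0
  disc = (61/25)² − 4·(1)·(-1953/2000) = 24649/2500 ; √disc = 157/50
  v_R = (−(61/25) + 157/50) / (2·(1)) = 7/20 m/s
check:
stop time T_s = (7/20)/(1/2) = 0.7000 s
robot in T_r: 0.3500·0.0400 = 0.0140 m
braking distance = 0.3500²/(2·0.5000) = 0.1225 m
human closes 1.2000·0.7400 = 0.8880 m
C+Z_d+Z_r = 0.0400+0.0100+0.0000 = 0.0500 m
sum ≈ 0.0140+0.1225+0.8880+0.0500 ≈ 1.0745 m = S ✓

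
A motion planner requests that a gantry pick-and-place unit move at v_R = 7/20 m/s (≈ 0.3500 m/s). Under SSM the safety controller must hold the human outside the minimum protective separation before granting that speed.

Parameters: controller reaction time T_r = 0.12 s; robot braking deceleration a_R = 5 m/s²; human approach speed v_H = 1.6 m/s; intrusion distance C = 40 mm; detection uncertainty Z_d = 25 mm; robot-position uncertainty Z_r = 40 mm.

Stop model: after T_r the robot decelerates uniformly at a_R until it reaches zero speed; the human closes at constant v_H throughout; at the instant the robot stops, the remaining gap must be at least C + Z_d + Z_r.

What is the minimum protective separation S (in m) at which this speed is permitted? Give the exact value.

stop time T_s = (7/20)/5 = 0.0700 s
robot covers v_R·T_r = 0.3500·0.1200 = 0.0420 m before braking
braking distance = 0.3500²/(2·5.0000) = 0.0123 m
human closes 1.6000·0.1900 = 0.3040 m
residual clearance needed = 0.0400+0.0250+0.0400 = 0.1050 m
S_min ≈ 0.0420+0.0123+0.3040+0.1050  ⇒  S_min = 1853/4000 m

S_min = 1853/4000 m = 0.4632 m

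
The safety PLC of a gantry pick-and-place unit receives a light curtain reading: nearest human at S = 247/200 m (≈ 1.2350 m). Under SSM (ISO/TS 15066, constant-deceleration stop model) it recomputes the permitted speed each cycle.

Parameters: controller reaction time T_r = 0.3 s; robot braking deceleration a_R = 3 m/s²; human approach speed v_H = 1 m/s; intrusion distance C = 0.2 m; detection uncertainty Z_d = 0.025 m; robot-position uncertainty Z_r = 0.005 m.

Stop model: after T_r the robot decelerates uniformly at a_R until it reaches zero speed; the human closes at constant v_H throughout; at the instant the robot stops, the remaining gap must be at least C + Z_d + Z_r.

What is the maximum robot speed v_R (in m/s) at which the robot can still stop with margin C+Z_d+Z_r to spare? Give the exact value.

v_R_max = 9/10 m/s = 0.9000 m/s

at the boundary: (1/6)·v² + (19/30)·v + (-141/200) = 0
  disc = (19/30)² − 4·(1/6)·(-141/200) = 196/225 ; √disc = 14/15
  v_R = (−(19/30) + 14/15) / (2·(1/6)) = 9/10 m/s
check:
T_s = v_R/a_R = (9/10)/3 = 0.3000 s
robot in T_r: 0.9000·0.3000 = 0.2700 m
robot under decel: 0.9000²/(2·3.0000) = 0.1350 m
human closes 1.0000·0.6000 = 0.6000 m
residual clearance needed = 0.2000+0.0250+0.0050 = 0.2300 m
sum ≈ 0.2700+0.1350+0.6000+0.2300 ≈ 1.2350 m = S ✓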